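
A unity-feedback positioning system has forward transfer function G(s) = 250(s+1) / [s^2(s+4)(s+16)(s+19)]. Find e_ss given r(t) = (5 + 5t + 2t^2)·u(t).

19.456

Two free integrators in G(s): this is a type 2 system. Taking each input component in turn:
  • 5: tracked with zero error.
  • 5t: tracked with zero error.
  • 2t^2: e_ss = 4/K_a with K_a=125/608 → 19.456.
Total e_ss = 19.456.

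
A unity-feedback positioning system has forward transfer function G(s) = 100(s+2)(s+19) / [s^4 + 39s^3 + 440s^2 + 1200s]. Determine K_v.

19/6

The denominator has no term below 1200s — 1 pole at s=0, type 1.
K_v = lim_{s→0} s·G(s) = 100·2·19 / 1200 = 19/6.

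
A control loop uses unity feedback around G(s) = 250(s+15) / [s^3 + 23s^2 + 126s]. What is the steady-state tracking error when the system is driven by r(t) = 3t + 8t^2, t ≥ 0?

Lowest-order denominator term is 126s, so the open loop has 1 pole at the origin → type 1 system. Taking each input component in turn:
  • 3t: e_ss = 3/K_v with K_v=625/21 → 0.1008.
  • 8t^2: a type-1 system cannot track it, e_ss → ∞.
The unbounded component dominates.

infinity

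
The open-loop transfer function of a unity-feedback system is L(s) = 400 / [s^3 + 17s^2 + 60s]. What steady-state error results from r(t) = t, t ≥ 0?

0.15

Lowest-order denominator term is 60s, so the open loop has 1 pole at the origin → type 1 system.
K_v = lim_{s→0} s·L(s) = 400 / 60 = 20/3.
e_ss = 1/K_v = 1/(20/3) = 0.15.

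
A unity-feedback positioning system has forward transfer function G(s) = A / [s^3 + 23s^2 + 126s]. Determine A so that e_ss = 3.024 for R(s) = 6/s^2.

250

Lowest-order denominator term is 126s, so the open loop has 1 pole at the origin → type 1 system.
K_v = lim_{s→0} s·G(s) = A / 126 = (1/126)·A.
e_ss = 6/K_v = 3.024 ⇒ K_v = 125/63 ⇒ A = (125/63)/(1/126) = 250.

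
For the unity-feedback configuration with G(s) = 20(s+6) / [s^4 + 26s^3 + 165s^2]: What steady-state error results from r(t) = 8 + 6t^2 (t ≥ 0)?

16.5

Lowest-order denominator term is 165s^2, so the open loop has 2 poles at the origin → type 2 system. Treating each term separately:
  • 8: tracked with zero error.
  • 6t^2: e_ss = 12/K_a with K_a=8/11 → 16.5.
Total e_ss = 16.5.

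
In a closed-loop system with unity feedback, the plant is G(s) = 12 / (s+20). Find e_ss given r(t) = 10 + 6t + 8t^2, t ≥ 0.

G(s) has no factors of s in the denominator, so the system is type 0. Taking each input component in turn:
  • 10: e_ss = 10/(1+K_p) with K_p=0.6 → 6.25.
  • 6t: a type-0 system cannot track it, e_ss → ∞.
  • 8t^2: a type-0 system cannot track it, e_ss → ∞.
The unbounded component dominates.

infinity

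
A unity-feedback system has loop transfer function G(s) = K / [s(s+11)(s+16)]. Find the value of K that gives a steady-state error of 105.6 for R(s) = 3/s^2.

The open loop has one pole at the origin → type 1 system.
K_v = lim_{s→0} s·G(s) = K / (11·16) = (1/176)·K.
e_ss = 3/K_v = 105.6 ⇒ K_v = 5/176 ⇒ K = (5/176)/(1/176) = 5.

5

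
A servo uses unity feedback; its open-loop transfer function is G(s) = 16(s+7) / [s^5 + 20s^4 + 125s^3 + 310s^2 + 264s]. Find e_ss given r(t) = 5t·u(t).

165/14

Lowest-order denominator term is 264s, so the open loop has 1 pole at the origin → type 1 system.
K_v = lim_{s→0} s·G(s) = 16·7 / 264 = 14/33.
e_ss = 5/K_v = 5/(14/33) = 165/14.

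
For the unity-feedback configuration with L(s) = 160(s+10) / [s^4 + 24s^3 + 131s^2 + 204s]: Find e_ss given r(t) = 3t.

Factoring s from the denominator leaves a polynomial with constant term 204, so the system is type 1.
K_v = lim_{s→0} s·L(s) = 160·10 / 204 = 400/51.
e_ss = 3/K_v = 3/(400/51) = 0.3825.

0.3825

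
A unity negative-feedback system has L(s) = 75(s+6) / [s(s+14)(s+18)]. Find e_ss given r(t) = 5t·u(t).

L(s) has one factor of s in the denominator, so the system is type 1.
K_v = lim_{s→0} s·L(s) = 75·6 / (14·18) = 25/14.
e_ss = 5/K_v = 5/(25/14) = 2.8.

2.8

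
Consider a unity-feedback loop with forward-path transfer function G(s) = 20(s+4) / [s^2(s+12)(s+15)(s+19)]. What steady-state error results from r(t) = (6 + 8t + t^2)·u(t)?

The open loop has two poles at the origin → type 2 system. Treating each term separately:
  • 6: tracked with zero error.
  • 8t: tracked with zero error.
  • t^2: e_ss = 2/K_a with K_a=4/171 → 85.5.
Total e_ss = 85.5.

85.5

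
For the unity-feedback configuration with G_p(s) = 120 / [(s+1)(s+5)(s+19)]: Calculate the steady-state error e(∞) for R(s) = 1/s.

G_p(s) has no factors of s in the denominator, so the system is type 0.
K_p = lim_{s→0} G_p(s) = 120 / (1·5·19) = 24/19.
e_ss = 1/(1 + K_p) = 1/(43/19) = 19/43.

19/43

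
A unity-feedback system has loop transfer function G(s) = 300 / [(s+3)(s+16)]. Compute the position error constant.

6.25

No free integrators in G(s): this is a type 0 system.
K_p = lim_{s→0} G(s) = 300 / (3·16) = 6.25.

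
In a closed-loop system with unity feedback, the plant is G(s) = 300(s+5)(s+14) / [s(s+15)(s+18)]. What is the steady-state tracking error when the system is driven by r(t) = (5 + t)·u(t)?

The open loop has one pole at the origin → type 1 system. Treating each term separately:
  • 5: tracked with zero error.
  • t: e_ss = 1/K_v with K_v=700/9 → 9/700.
Total e_ss = 9/700.

9/700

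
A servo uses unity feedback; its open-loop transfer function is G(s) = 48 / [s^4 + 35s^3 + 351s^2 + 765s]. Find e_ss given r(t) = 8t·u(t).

Lowest-order denominator term is 765s, so the open loop has 1 pole at the origin → type 1 system.
K_v = lim_{s→0} s·G(s) = 48 / 765 = 16/255.
e_ss = 8/K_v = 8/(16/255) = 127.5.

127.5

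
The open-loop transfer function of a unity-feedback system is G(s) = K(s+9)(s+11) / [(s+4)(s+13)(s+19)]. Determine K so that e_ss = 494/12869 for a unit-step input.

250

G(s) has no factors of s in the denominator, so the system is type 0.
K_p = lim_{s→0} G(s) = K·9·11 / (4·13·19) = (99/988)·K.
e_ss = 1/(1 + K_p) = 494/12869 ⇒ 1 + (99/988)·K = 12869/494 ⇒ K = 250.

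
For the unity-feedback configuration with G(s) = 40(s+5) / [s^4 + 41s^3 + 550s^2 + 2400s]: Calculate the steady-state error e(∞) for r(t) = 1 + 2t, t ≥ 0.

24

Lowest-order denominator term is 2400s, so the open loop has 1 pole at the origin → type 1 system. Taking each input component in turn:
  • 1: tracked with zero error.
  • 2t: e_ss = 2/K_v with K_v=1/12 → 24.
Total e_ss = 24.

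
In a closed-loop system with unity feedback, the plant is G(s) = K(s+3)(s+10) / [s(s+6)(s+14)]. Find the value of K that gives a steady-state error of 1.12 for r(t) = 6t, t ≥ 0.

The open loop has one pole at the origin → type 1 system.
K_v = lim_{s→0} s·G(s) = K·3·10 / (6·14) = (5/14)·K.
e_ss = 6/K_v = 1.12 ⇒ K_v = 75/14 ⇒ K = (75/14)/(5/14) = 15.

15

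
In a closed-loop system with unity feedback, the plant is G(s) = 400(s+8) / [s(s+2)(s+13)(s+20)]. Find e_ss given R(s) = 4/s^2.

0.65

One free integrator in G(s): this is a type 1 system.
K_v = lim_{s→0} s·G(s) = 400·8 / (2·13·20) = 80/13.
e_ss = 4/K_v = 4/(80/13) = 0.65.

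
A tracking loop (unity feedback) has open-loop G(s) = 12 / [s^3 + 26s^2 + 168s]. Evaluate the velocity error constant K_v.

1/14

Factoring s from the denominator leaves a polynomial with constant term 168, so the system is type 1.
K_v = lim_{s→0} s·G(s) = 12 / 168 = 1/14.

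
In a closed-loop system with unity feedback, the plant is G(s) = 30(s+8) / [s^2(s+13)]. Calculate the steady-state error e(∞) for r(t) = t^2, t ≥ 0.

G(s) has two factors of s in the denominator, so the system is type 2.
K_a = lim_{s→0} s^2·G(s) = 30·8 / (13) = 240/13.
r(t) = t^2 gives R(s) = 2/s^3.
e_ss = 2/K_a = 2/(240/13) = 13/120.

13/120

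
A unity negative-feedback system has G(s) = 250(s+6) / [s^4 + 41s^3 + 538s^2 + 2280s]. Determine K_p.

infinity

K_p = lim_{s→0} G(s); with 1 pole at the origin the limit diverges, so K_p = ∞.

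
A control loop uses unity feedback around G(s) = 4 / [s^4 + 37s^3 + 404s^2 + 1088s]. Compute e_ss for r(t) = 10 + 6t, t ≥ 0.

Factoring s from the denominator leaves a polynomial with constant term 1088, so the system is type 1. Treating each term separately:
  • 10: tracked with zero error.
  • 6t: e_ss = 6/K_v with K_v=1/272 → 1632.
Total e_ss = 1632.

1632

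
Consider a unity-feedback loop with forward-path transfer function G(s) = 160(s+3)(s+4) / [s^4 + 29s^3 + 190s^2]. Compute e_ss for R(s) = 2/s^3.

Factoring s^2 from the denominator leaves a polynomial with constant term 190, so the system is type 2.
K_a = lim_{s→0} s^2·G(s) = 160·3·4 / 190 = 192/19.
r(t) = t^2 gives R(s) = 2/s^3.
e_ss = 2/K_a = 2/(192/19) = 19/96.

19/96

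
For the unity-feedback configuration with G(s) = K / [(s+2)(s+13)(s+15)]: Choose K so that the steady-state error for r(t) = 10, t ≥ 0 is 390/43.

No free integrators in G(s): this is a type 0 system.
K_p = lim_{s→0} G(s) = K / (2·13·15) = (1/390)·K.
e_ss = 10/(1 + K_p) = 390/43 ⇒ 1 + (1/390)·K = 43/39 ⇒ K = 40.

40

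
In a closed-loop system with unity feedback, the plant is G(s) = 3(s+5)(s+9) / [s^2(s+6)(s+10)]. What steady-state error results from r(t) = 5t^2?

System type = 2 (two poles at s=0).
K_a = lim_{s→0} s^2·G(s) = 3·5·9 / (6·10) = 2.25.
r(t) = 5t^2 gives R(s) = 10/s^3.
e_ss = 10/K_a = 10/2.25 = 40/9.

40/9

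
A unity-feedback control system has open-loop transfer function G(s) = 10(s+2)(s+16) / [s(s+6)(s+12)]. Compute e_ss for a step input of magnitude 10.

The open loop has one pole at the origin → type 1 system.
A type-1 system has K_p = ∞, so it tracks a step input with zero steady-state error.

0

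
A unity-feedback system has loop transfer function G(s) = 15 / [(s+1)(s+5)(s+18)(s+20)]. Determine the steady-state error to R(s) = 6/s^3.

infinity

The open loop has no poles at the origin → type 0 system.
For a type-0 system K_a = 0, so e_ss to a parabolic input is unbounded.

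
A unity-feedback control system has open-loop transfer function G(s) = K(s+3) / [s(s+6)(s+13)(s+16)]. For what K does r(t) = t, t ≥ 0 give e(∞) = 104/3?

The open loop has one pole at the origin → type 1 system.
K_v = lim_{s→0} s·G(s) = K·3 / (6·13·16) = (1/416)·K.
e_ss = 1/K_v = 104/3 ⇒ K_v = 3/104 ⇒ K = (3/104)/(1/416) = 12.

12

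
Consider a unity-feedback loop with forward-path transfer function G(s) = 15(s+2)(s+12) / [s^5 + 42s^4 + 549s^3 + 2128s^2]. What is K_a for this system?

45/266

Factoring s^2 from the denominator leaves a polynomial with constant term 2128, so the system is type 2.
K_a = lim_{s→0} s^2·G(s) = 15·2·12 / 2128 = 45/266.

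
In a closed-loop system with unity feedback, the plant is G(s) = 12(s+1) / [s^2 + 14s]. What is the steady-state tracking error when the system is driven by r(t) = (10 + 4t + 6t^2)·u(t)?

The denominator has no term below 14s — 1 pole at s=0, type 1. Treating each term separately:
  • 10: tracked with zero error.
  • 4t: e_ss = 4/K_v with K_v=6/7 → 14/3.
  • 6t^2: a type-1 system cannot track it, e_ss → ∞.
The unbounded component dominates.

infinity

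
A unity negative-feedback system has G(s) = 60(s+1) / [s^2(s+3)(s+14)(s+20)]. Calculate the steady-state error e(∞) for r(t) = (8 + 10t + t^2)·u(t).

Two free integrators in G(s): this is a type 2 system. By superposition:
  • 8: tracked with zero error.
  • 10t: tracked with zero error.
  • t^2: e_ss = 2/K_a with K_a=1/14 → 28.
Total e_ss = 28.

28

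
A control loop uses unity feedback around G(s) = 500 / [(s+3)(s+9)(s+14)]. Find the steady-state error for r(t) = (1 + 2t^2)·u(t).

infinity

System type = 0 (no poles at s=0). Treating each term separately:
  • 1: e_ss = 1/(1+K_p) with K_p=250/189 → 189/439.
  • 2t^2: a type-0 system cannot track it, e_ss → ∞.
The unbounded component dominates.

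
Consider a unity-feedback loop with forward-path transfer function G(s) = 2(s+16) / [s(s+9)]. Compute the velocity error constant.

One free integrator in G(s): this is a type 1 system.
K_v = lim_{s→0} s·G(s) = 2·16 / (9) = 32/9.

32/9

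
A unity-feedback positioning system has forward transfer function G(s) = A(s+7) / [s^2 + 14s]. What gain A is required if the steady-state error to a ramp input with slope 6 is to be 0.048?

250

Lowest-order denominator term is 14s, so the open loop has 1 pole at the origin → type 1 system.
K_v = lim_{s→0} s·G(s) = A·7 / 14 = 0.5·A.
e_ss = 6/K_v = 0.048 ⇒ K_v = 125 ⇒ A = 125/0.5 = 250.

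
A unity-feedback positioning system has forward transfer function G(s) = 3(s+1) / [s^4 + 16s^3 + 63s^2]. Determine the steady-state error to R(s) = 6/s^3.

126

The denominator has no term below 63s^2 — 2 poles at s=0, type 2.
K_a = lim_{s→0} s^2·G(s) = 3·1 / 63 = 1/21.
r(t) = 3t^2 gives R(s) = 6/s^3.
e_ss = 6/K_a = 6/(1/21) = 126.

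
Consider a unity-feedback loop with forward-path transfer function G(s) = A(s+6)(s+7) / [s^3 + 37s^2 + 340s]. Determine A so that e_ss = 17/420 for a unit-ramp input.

The denominator has no term below 340s — 1 pole at s=0, type 1.
K_v = lim_{s→0} s·G(s) = A·6·7 / 340 = (21/170)·A.
e_ss = 1/K_v = 17/420 ⇒ K_v = 420/17 ⇒ A = (420/17)/(21/170) = 200.

200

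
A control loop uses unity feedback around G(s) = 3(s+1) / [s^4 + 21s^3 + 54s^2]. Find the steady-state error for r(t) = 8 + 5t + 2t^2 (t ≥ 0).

72

Lowest-order denominator term is 54s^2, so the open loop has 2 poles at the origin → type 2 system. Taking each input component in turn:
  • 8: tracked with zero error.
  • 5t: tracked with zero error.
  • 2t^2: e_ss = 4/K_a with K_a=1/18 → 72.
Total e_ss = 72.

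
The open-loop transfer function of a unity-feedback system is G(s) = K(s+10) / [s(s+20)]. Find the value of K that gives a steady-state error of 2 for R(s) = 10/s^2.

10

System type = 1 (one pole at s=0).
K_v = lim_{s→0} s·G(s) = K·10 / (20) = 0.5·K.
e_ss = 10/K_v = 2 ⇒ K_v = 5 ⇒ K = 5/0.5 = 10.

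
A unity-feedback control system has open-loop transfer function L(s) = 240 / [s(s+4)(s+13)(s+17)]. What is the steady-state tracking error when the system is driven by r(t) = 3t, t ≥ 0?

L(s) has one factor of s in the denominator, so the system is type 1.
K_v = lim_{s→0} s·L(s) = 240 / (4·13·17) = 60/221.
e_ss = 3/K_v = 3/(60/221) = 11.05.

11.05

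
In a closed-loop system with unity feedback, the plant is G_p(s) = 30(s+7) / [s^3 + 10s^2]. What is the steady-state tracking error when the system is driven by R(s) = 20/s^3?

Factoring s^2 from the denominator leaves a polynomial with constant term 10, so the system is type 2.
K_a = lim_{s→0} s^2·G_p(s) = 30·7 / 10 = 21.
r(t) = 10t^2 gives R(s) = 20/s^3.
e_ss = 20/K_a = 20/21.

20/21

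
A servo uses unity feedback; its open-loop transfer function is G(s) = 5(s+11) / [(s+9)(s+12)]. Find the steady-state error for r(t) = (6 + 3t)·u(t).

infinity

System type = 0 (no poles at s=0). Treating each term separately:
  • 6: e_ss = 6/(1+K_p) with K_p=55/108 → 648/163.
  • 3t: a type-0 system cannot track it, e_ss → ∞.
The unbounded component dominates.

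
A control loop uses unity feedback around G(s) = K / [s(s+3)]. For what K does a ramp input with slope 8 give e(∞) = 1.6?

System type = 1 (one pole at s=0).
K_v = lim_{s→0} s·G(s) = K / (3) = (1/3)·K.
e_ss = 8/K_v = 1.6 ⇒ K_v = 5 ⇒ K = 5/(1/3) = 15.

15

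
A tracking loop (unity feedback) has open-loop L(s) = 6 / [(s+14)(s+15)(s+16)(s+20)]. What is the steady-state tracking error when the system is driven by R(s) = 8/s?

The open loop has no poles at the origin → type 0 system.
K_p = lim_{s→0} L(s) = 6 / (14·15·16·20) = 1/11200.
e_ss = 8/(1 + K_p) = 8/(11201/11200) = 89600/11201.

89600/11201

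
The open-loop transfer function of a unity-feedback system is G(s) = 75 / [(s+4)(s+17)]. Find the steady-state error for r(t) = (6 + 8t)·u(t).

No free integrators in G(s): this is a type 0 system. Treating each term separately:
  • 6: e_ss = 6/(1+K_p) with K_p=75/68 → 408/143.
  • 8t: a type-0 system cannot track it, e_ss → ∞.
The unbounded component dominates.

infinity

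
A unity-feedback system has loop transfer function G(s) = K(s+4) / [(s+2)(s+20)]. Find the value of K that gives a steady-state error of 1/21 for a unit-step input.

No free integrators in G(s): this is a type 0 system.
K_p = lim_{s→0} G(s) = K·4 / (2·20) = 0.1·K.
e_ss = 1/(1 + K_p) = 1/21 ⇒ 1 + 0.1·K = 21 ⇒ K = 200.

200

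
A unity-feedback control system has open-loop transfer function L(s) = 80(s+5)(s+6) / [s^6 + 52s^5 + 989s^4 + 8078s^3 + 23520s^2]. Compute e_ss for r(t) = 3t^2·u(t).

58.8

Factoring s^2 from the denominator leaves a polynomial with constant term 23520, so the system is type 2.
K_a = lim_{s→0} s^2·L(s) = 80·5·6 / 23520 = 5/49.
r(t) = 3t^2 gives R(s) = 6/s^3.
e_ss = 6/K_a = 6/(5/49) = 58.8.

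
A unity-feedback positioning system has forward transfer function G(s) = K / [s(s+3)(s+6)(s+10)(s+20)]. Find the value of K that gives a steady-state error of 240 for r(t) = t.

The open loop has one pole at the origin → type 1 system.
K_v = lim_{s→0} s·G(s) = K / (3·6·10·20) = (1/3600)·K.
e_ss = 1/K_v = 240 ⇒ K_v = 1/240 ⇒ K = (1/240)/(1/3600) = 15.

15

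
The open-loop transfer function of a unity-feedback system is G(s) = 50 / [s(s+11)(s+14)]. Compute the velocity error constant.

25/77

G(s) has one factor of s in the denominator, so the system is type 1.
K_v = lim_{s→0} s·G(s) = 50 / (11·14) = 25/77.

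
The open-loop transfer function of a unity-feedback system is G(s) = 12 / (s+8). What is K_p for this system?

The open loop has no poles at the origin → type 0 system.
K_p = lim_{s→0} G(s) = 12 / (8) = 1.5.

1.5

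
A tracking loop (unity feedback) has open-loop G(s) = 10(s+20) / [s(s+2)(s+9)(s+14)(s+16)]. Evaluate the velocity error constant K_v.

25/504

G(s) has one factor of s in the denominator, so the system is type 1.
K_v = lim_{s→0} s·G(s) = 10·20 / (2·9·14·16) = 25/504.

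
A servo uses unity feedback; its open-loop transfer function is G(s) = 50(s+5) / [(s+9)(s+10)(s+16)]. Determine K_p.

25/144

The open loop has no poles at the origin → type 0 system.
K_p = lim_{s→0} G(s) = 50·5 / (9·10·16) = 25/144.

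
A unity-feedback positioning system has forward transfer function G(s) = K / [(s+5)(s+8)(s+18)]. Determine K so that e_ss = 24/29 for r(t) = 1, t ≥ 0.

No free integrators in G(s): this is a type 0 system.
K_p = lim_{s→0} G(s) = K / (5·8·18) = (1/720)·K.
e_ss = 1/(1 + K_p) = 24/29 ⇒ 1 + (1/720)·K = 29/24 ⇒ K = 150.

150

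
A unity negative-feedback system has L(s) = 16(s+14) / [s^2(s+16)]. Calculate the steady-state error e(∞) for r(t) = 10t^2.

The open loop has two poles at the origin → type 2 system.
K_a = lim_{s→0} s^2·L(s) = 16·14 / (16) = 14.
r(t) = 10t^2 gives R(s) = 20/s^3.
e_ss = 20/K_a = 20/14 = 10/7.

10/7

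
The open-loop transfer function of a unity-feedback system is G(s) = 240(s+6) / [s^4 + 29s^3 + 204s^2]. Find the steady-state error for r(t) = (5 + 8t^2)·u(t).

The denominator has no term below 204s^2 — 2 poles at s=0, type 2. By superposition:
  • 5: tracked with zero error.
  • 8t^2: e_ss = 16/K_a with K_a=120/17 → 34/15.
Total e_ss = 34/15.

34/15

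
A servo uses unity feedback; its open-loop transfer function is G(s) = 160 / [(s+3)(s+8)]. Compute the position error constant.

G(s) has no factors of s in the denominator, so the system is type 0.
K_p = lim_{s→0} G(s) = 160 / (3·8) = 20/3.

20/3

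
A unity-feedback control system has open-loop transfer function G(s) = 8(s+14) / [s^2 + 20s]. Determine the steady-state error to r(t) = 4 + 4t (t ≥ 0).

5/7

The denominator has no term below 20s — 1 pole at s=0, type 1. By superposition:
  • 4: tracked with zero error.
  • 4t: e_ss = 4/K_v with K_v=5.6 → 5/7.
Total e_ss = 5/7.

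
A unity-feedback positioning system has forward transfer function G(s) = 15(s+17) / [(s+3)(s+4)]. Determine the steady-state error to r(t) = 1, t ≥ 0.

G(s) has no factors of s in the denominator, so the system is type 0.
K_p = lim_{s→0} G(s) = 15·17 / (3·4) = 21.25.
e_ss = 1/(1 + K_p) = 1/22.25 = 4/89.

4/89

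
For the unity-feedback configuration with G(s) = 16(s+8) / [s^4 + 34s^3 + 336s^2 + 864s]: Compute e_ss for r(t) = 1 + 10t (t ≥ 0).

67.5

Factoring s from the denominator leaves a polynomial with constant term 864, so the system is type 1. Treating each term separately:
  • 1: tracked with zero error.
  • 10t: e_ss = 10/K_v with K_v=4/27 → 67.5.
Total e_ss = 67.5.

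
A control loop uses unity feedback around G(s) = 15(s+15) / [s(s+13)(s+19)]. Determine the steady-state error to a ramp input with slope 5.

One free integrator in G(s): this is a type 1 system.
K_v = lim_{s→0} s·G(s) = 15·15 / (13·19) = 225/247.
e_ss = 5/K_v = 5/(225/247) = 247/45.

247/45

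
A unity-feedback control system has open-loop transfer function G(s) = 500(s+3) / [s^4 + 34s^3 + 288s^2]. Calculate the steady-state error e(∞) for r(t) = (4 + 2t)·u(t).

0

Lowest-order denominator term is 288s^2, so the open loop has 2 poles at the origin → type 2 system. Treating each term separately:
  • 4: tracked with zero error.
  • 2t: tracked with zero error.
Total e_ss = 0.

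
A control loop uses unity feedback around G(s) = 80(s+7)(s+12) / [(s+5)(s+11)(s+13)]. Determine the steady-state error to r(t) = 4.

The open loop has no poles at the origin → type 0 system.
K_p = lim_{s→0} G(s) = 80·7·12 / (5·11·13) = 1344/143.
e_ss = 4/(1 + K_p) = 4/(1487/143) = 572/1487.

572/1487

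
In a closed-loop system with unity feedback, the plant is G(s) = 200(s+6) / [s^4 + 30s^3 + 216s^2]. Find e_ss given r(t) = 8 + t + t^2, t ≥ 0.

Factoring s^2 from the denominator leaves a polynomial with constant term 216, so the system is type 2. By superposition:
  • 8: tracked with zero error.
  • t: tracked with zero error.
  • t^2: e_ss = 2/K_a with K_a=50/9 → 0.36.
Total e_ss = 0.36.

0.36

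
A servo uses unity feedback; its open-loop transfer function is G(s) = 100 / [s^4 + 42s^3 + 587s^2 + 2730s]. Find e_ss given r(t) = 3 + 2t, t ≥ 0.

Lowest-order denominator term is 2730s, so the open loop has 1 pole at the origin → type 1 system. By superposition:
  • 3: tracked with zero error.
  • 2t: e_ss = 2/K_v with K_v=10/273 → 54.6.
Total e_ss = 54.6.

54.6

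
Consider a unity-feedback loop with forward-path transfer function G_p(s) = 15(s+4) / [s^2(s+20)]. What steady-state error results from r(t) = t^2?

The open loop has two poles at the origin → type 2 system.
K_a = lim_{s→0} s^2·G_p(s) = 15·4 / (20) = 3.
r(t) = t^2 gives R(s) = 2/s^3.
e_ss = 2/K_a = 2/3.

2/3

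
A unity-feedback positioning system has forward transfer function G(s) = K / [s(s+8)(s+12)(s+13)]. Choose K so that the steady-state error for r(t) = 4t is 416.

The open loop has one pole at the origin → type 1 system.
K_v = lim_{s→0} s·G(s) = K / (8·12·13) = (1/1248)·K.
e_ss = 4/K_v = 416 ⇒ K_v = 1/104 ⇒ K = (1/104)/(1/1248) = 12.

12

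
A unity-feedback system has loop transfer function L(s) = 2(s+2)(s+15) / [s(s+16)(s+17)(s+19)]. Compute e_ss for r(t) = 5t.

The open loop has one pole at the origin → type 1 system.
K_v = lim_{s→0} s·L(s) = 2·2·15 / (16·17·19) = 15/1292.
e_ss = 5/K_v = 5/(15/1292) = 1292/3.

1292/3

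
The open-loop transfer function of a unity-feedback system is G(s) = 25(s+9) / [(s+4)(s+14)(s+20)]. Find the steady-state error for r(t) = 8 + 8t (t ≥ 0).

infinity

No free integrators in G(s): this is a type 0 system. By superposition:
  • 8: e_ss = 8/(1+K_p) with K_p=45/224 → 1792/269.
  • 8t: a type-0 system cannot track it, e_ss → ∞.
The unbounded component dominates.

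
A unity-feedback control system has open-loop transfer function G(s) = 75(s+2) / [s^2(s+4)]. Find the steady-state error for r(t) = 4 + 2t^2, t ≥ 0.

G(s) has two factors of s in the denominator, so the system is type 2. Taking each input component in turn:
  • 4: tracked with zero error.
  • 2t^2: e_ss = 4/K_a with K_a=37.5 → 8/75.
Total e_ss = 8/75.

8/75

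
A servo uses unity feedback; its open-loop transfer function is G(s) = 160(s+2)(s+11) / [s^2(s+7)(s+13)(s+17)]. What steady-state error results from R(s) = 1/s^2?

G(s) has two factors of s in the denominator, so the system is type 2.
A type-2 system has K_v = ∞, so it tracks a ramp input with zero steady-state error.

0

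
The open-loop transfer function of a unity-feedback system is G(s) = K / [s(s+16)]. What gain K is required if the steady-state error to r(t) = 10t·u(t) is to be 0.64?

250

G(s) has one factor of s in the denominator, so the system is type 1.
K_v = lim_{s→0} s·G(s) = K / (16) = 0.0625·K.
e_ss = 10/K_v = 0.64 ⇒ K_v = 15.625 ⇒ K = 15.625/0.0625 = 250.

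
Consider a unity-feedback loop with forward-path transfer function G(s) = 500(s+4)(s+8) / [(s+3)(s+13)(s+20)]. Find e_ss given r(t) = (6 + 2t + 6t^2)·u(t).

The open loop has no poles at the origin → type 0 system. Taking each input component in turn:
  • 6: e_ss = 6/(1+K_p) with K_p=800/39 → 234/839.
  • 2t: a type-0 system cannot track it, e_ss → ∞.
  • 6t^2: a type-0 system cannot track it, e_ss → ∞.
The unbounded component dominates.

infinity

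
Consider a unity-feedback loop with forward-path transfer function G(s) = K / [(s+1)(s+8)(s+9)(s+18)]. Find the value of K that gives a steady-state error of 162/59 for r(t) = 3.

120

No free integrators in G(s): this is a type 0 system.
K_p = lim_{s→0} G(s) = K / (1·8·9·18) = (1/1296)·K.
e_ss = 3/(1 + K_p) = 162/59 ⇒ 1 + (1/1296)·K = 59/54 ⇒ K = 120.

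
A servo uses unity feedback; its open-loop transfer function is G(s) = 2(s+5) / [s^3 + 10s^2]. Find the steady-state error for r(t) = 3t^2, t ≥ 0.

6

Factoring s^2 from the denominator leaves a polynomial with constant term 10, so the system is type 2.
K_a = lim_{s→0} s^2·G(s) = 2·5 / 10 = 1.
r(t) = 3t^2 gives R(s) = 6/s^3.
e_ss = 6/K_a = 6/1 = 6.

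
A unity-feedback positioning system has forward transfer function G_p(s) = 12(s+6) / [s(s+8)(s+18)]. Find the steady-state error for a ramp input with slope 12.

System type = 1 (one pole at s=0).
K_v = lim_{s→0} s·G_p(s) = 12·6 / (8·18) = 0.5.
e_ss = 12/K_v = 12/0.5 = 24.

24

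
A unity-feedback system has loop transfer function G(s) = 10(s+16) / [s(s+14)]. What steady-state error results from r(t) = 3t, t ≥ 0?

System type = 1 (one pole at s=0).
K_v = lim_{s→0} s·G(s) = 10·16 / (14) = 80/7.
e_ss = 3/K_v = 3/(80/7) = 0.2625.

0.2625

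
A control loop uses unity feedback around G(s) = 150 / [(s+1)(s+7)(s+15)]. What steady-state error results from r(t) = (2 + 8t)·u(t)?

No free integrators in G(s): this is a type 0 system. By superposition:
  • 2: e_ss = 2/(1+K_p) with K_p=10/7 → 14/17.
  • 8t: a type-0 system cannot track it, e_ss → ∞.
The unbounded component dominates.

infinity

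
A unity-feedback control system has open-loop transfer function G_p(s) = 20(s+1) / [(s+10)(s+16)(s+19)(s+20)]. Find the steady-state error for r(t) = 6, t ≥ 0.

System type = 0 (no poles at s=0).
K_p = lim_{s→0} G_p(s) = 20·1 / (10·16·19·20) = 1/3040.
e_ss = 6/(1 + K_p) = 6/(3041/3040) = 18240/3041.

18240/3041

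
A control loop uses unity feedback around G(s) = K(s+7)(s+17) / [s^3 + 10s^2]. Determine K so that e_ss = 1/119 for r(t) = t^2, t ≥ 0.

20

Lowest-order denominator term is 10s^2, so the open loop has 2 poles at the origin → type 2 system.
K_a = lim_{s→0} s^2·G(s) = K·7·17 / 10 = 11.9·K.
e_ss = 2/K_a = 1/119 ⇒ K_a = 238 ⇒ K = 238/11.9 = 20.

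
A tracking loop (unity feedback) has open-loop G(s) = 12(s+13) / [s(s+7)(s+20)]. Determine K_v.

39/35

The open loop has one pole at the origin → type 1 system.
K_v = lim_{s→0} s·G(s) = 12·13 / (7·20) = 39/35.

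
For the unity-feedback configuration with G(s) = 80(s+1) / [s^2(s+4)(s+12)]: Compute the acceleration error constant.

System type = 2 (two poles at s=0).
K_a = lim_{s→0} s^2·G(s) = 80·1 / (4·12) = 5/3.

5/3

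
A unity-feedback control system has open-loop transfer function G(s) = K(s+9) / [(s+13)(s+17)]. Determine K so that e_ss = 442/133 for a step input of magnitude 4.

5

System type = 0 (no poles at s=0).
K_p = lim_{s→0} G(s) = K·9 / (13·17) = (9/221)·K.
e_ss = 4/(1 + K_p) = 442/133 ⇒ 1 + (9/221)·K = 266/221 ⇒ K = 5.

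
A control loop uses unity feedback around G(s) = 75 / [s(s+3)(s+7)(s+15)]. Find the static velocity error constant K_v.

One free integrator in G(s): this is a type 1 system.
K_v = lim_{s→0} s·G(s) = 75 / (3·7·15) = 5/21.

5/21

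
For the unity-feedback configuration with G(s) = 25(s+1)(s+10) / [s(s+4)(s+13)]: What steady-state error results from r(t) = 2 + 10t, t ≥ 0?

2.08

One free integrator in G(s): this is a type 1 system. Treating each term separately:
  • 2: tracked with zero error.
  • 10t: e_ss = 10/K_v with K_v=125/26 → 2.08.
Total e_ss = 2.08.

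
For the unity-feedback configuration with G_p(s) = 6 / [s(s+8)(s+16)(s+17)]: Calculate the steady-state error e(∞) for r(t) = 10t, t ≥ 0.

System type = 1 (one pole at s=0).
K_v = lim_{s→0} s·G_p(s) = 6 / (8·16·17) = 3/1088.
e_ss = 10/K_v = 10/(3/1088) = 10880/3.

10880/3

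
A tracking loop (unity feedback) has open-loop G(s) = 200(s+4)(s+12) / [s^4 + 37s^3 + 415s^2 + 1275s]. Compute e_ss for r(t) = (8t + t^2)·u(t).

infinity

Lowest-order denominator term is 1275s, so the open loop has 1 pole at the origin → type 1 system. By superposition:
  • 8t: e_ss = 8/K_v with K_v=128/17 → 1.0625.
  • t^2: a type-1 system cannot track it, e_ss → ∞.
The unbounded component dominates.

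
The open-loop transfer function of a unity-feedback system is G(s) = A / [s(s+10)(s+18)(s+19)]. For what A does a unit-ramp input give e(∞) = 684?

The open loop has one pole at the origin → type 1 system.
K_v = lim_{s→0} s·G(s) = A / (10·18·19) = (1/3420)·A.
e_ss = 1/K_v = 684 ⇒ K_v = 1/684 ⇒ A = (1/684)/(1/3420) = 5.

5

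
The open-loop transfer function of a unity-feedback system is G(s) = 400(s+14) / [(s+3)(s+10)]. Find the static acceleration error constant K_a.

0

System type = 0 (no poles at s=0).
K_a = lim_{s→0} s^2·G(s) = 0 (the extra factor of s kills the finite limit).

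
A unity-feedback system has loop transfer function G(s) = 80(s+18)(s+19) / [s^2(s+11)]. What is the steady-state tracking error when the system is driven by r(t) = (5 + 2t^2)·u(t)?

11/6840

Two free integrators in G(s): this is a type 2 system. Taking each input component in turn:
  • 5: tracked with zero error.
  • 2t^2: e_ss = 4/K_a with K_a=27360/11 → 11/6840.
Total e_ss = 11/6840.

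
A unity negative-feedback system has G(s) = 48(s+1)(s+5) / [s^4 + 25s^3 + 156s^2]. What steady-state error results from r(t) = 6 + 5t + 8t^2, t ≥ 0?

10.4

The denominator has no term below 156s^2 — 2 poles at s=0, type 2. Taking each input component in turn:
  • 6: tracked with zero error.
  • 5t: tracked with zero error.
  • 8t^2: e_ss = 16/K_a with K_a=20/13 → 10.4.
Total e_ss = 10.4.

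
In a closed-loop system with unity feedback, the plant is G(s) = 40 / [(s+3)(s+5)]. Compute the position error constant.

8/3

The open loop has no poles at the origin → type 0 system.
K_p = lim_{s→0} G(s) = 40 / (3·5) = 8/3.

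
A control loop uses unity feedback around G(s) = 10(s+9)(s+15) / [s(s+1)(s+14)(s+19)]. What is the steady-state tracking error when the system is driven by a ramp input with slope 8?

1064/675

One free integrator in G(s): this is a type 1 system.
K_v = lim_{s→0} s·G(s) = 10·9·15 / (1·14·19) = 675/133.
e_ss = 8/K_v = 8/(675/133) = 1064/675.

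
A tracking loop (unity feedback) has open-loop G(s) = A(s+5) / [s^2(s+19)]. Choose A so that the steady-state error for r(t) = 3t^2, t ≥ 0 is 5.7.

4

The open loop has two poles at the origin → type 2 system.
K_a = lim_{s→0} s^2·G(s) = A·5 / (19) = (5/19)·A.
e_ss = 6/K_a = 5.7 ⇒ K_a = 20/19 ⇒ A = (20/19)/(5/19) = 4.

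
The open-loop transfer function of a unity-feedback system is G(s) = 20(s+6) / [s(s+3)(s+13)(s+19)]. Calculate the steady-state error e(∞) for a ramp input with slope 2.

12.35

One free integrator in G(s): this is a type 1 system.
K_v = lim_{s→0} s·G(s) = 20·6 / (3·13·19) = 40/247.
e_ss = 2/K_v = 2/(40/247) = 12.35.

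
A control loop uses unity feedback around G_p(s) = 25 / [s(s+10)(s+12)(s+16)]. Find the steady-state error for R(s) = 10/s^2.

One free integrator in G_p(s): this is a type 1 system.
K_v = lim_{s→0} s·G_p(s) = 25 / (10·12·16) = 5/384.
e_ss = 10/K_v = 10/(5/384) = 768.

768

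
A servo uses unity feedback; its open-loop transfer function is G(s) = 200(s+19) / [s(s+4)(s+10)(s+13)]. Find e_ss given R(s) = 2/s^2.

26/95

G(s) has one factor of s in the denominator, so the system is type 1.
K_v = lim_{s→0} s·G(s) = 200·19 / (4·10·13) = 95/13.
e_ss = 2/K_v = 2/(95/13) = 26/95.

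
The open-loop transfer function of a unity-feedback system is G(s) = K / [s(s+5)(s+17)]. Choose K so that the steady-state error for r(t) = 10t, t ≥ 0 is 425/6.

The open loop has one pole at the origin → type 1 system.
K_v = lim_{s→0} s·G(s) = K / (5·17) = (1/85)·K.
e_ss = 10/K_v = 425/6 ⇒ K_v = 12/85 ⇒ K = (12/85)/(1/85) = 12.

12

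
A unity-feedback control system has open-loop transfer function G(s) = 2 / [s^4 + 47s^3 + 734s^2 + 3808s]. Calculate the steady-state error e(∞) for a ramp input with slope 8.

15232

Lowest-order denominator term is 3808s, so the open loop has 1 pole at the origin → type 1 system.
K_v = lim_{s→0} s·G(s) = 2 / 3808 = 1/1904.
e_ss = 8/K_v = 8/(1/1904) = 15232.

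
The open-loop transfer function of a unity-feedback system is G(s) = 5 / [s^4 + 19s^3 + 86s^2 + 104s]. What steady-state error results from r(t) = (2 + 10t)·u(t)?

Lowest-order denominator term is 104s, so the open loop has 1 pole at the origin → type 1 system. Treating each term separately:
  • 2: tracked with zero error.
  • 10t: e_ss = 10/K_v with K_v=5/104 → 208.
Total e_ss = 208.

208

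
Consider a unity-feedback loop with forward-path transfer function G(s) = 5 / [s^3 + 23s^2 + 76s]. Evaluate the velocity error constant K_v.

5/76

The denominator has no term below 76s — 1 pole at s=0, type 1.
K_v = lim_{s→0} s·G(s) = 5 / 76 = 5/76.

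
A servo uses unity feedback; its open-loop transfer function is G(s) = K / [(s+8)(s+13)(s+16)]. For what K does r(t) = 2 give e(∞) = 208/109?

80

The open loop has no poles at the origin → type 0 system.
K_p = lim_{s→0} G(s) = K / (8·13·16) = (1/1664)·K.
e_ss = 2/(1 + K_p) = 208/109 ⇒ 1 + (1/1664)·K = 109/104 ⇒ K = 80.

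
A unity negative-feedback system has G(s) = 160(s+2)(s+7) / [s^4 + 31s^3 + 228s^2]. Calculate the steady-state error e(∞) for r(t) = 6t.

Lowest-order denominator term is 228s^2, so the open loop has 2 poles at the origin → type 2 system.
A type-2 system has K_v = ∞, so it tracks a ramp input with zero steady-state error.

0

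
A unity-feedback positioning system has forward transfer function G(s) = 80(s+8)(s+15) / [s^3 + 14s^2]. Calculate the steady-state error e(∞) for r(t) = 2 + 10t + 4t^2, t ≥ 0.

Lowest-order denominator term is 14s^2, so the open loop has 2 poles at the origin → type 2 system. By superposition:
  • 2: tracked with zero error.
  • 10t: tracked with zero error.
  • 4t^2: e_ss = 8/K_a with K_a=4800/7 → 7/600.
Total e_ss = 7/600.

7/600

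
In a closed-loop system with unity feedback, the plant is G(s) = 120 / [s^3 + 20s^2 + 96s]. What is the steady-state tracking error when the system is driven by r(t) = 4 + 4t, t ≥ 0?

Lowest-order denominator term is 96s, so the open loop has 1 pole at the origin → type 1 system. Treating each term separately:
  • 4: tracked with zero error.
  • 4t: e_ss = 4/K_v with K_v=1.25 → 3.2.
Total e_ss = 3.2.

3.2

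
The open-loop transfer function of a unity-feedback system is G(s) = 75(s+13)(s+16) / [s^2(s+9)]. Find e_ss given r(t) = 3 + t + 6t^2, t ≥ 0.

System type = 2 (two poles at s=0). By superposition:
  • 3: tracked with zero error.
  • t: tracked with zero error.
  • 6t^2: e_ss = 12/K_a with K_a=5200/3 → 9/1300.
Total e_ss = 9/1300.

9/1300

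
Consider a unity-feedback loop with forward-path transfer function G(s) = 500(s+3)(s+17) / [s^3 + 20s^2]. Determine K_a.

The denominator has no term below 20s^2 — 2 poles at s=0, type 2.
K_a = lim_{s→0} s^2·G(s) = 500·3·17 / 20 = 1275.

1275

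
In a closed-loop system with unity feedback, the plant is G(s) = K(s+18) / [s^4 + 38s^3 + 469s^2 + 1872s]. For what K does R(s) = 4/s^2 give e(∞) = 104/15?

60

The denominator has no term below 1872s — 1 pole at s=0, type 1.
K_v = lim_{s→0} s·G(s) = K·18 / 1872 = (1/104)·K.
e_ss = 4/K_v = 104/15 ⇒ K_v = 15/26 ⇒ K = (15/26)/(1/104) = 60.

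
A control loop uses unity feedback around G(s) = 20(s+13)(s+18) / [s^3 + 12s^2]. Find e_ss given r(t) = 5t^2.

1/39

Factoring s^2 from the denominator leaves a polynomial with constant term 12, so the system is type 2.
K_a = lim_{s→0} s^2·G(s) = 20·13·18 / 12 = 390.
r(t) = 5t^2 gives R(s) = 10/s^3.
e_ss = 10/K_a = 10/390 = 1/39.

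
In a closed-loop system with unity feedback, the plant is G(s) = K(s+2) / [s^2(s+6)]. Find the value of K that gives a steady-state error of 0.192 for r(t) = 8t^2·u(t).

250

The open loop has two poles at the origin → type 2 system.
K_a = lim_{s→0} s^2·G(s) = K·2 / (6) = (1/3)·K.
e_ss = 16/K_a = 0.192 ⇒ K_a = 250/3 ⇒ K = (250/3)/(1/3) = 250.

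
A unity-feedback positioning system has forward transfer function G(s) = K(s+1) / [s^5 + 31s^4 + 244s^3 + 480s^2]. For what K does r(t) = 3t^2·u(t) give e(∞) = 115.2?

Factoring s^2 from the denominator leaves a polynomial with constant term 480, so the system is type 2.
K_a = lim_{s→0} s^2·G(s) = K·1 / 480 = (1/480)·K.
e_ss = 6/K_a = 115.2 ⇒ K_a = 5/96 ⇒ K = (5/96)/(1/480) = 25.

25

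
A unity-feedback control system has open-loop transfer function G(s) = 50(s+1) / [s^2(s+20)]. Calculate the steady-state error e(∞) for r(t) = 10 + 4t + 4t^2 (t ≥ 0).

G(s) has two factors of s in the denominator, so the system is type 2. Taking each input component in turn:
  • 10: tracked with zero error.
  • 4t: tracked with zero error.
  • 4t^2: e_ss = 8/K_a with K_a=2.5 → 3.2.
Total e_ss = 3.2.

3.2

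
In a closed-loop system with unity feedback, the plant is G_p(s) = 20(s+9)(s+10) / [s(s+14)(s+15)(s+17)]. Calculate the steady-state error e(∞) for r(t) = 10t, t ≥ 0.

One free integrator in G_p(s): this is a type 1 system.
K_v = lim_{s→0} s·G_p(s) = 20·9·10 / (14·15·17) = 60/119.
e_ss = 10/K_v = 10/(60/119) = 119/6.

119/6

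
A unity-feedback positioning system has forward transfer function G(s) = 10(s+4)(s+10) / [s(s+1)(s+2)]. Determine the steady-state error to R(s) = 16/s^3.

infinity

G(s) has one factor of s in the denominator, so the system is type 1.
K_a = lim_{s→0} s^2·G(s) = 0; the steady-state error to this parabolic input grows without bound.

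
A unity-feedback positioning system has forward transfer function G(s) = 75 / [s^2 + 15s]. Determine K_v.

Lowest-order denominator term is 15s, so the open loop has 1 pole at the origin → type 1 system.
K_v = lim_{s→0} s·G(s) = 75 / 15 = 5.

5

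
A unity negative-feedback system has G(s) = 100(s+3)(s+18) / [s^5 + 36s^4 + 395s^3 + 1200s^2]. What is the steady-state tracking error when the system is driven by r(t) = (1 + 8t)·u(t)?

The denominator has no term below 1200s^2 — 2 poles at s=0, type 2. Treating each term separately:
  • 1: tracked with zero error.
  • 8t: tracked with zero error.
Total e_ss = 0.

0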